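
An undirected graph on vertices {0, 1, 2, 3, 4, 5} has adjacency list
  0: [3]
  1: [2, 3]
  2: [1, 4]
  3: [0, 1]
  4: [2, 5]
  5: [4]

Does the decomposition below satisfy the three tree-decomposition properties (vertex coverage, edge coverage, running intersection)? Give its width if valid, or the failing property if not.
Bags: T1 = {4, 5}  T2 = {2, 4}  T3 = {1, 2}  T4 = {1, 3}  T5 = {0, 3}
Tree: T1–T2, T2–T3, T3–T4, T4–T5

Vertex coverage: the bags together contain {0, 1, 2, 3, 4, 5}, the full vertex set. Edge coverage: each edge of G has both endpoints in at least one bag. Running intersection: for every vertex, the bags containing it form a connected subtree. All three properties hold, so this is a valid tree decomposition of width max|bag| − 1 = 1, and hence tw(G) ≤ 1.

Yes; width 1.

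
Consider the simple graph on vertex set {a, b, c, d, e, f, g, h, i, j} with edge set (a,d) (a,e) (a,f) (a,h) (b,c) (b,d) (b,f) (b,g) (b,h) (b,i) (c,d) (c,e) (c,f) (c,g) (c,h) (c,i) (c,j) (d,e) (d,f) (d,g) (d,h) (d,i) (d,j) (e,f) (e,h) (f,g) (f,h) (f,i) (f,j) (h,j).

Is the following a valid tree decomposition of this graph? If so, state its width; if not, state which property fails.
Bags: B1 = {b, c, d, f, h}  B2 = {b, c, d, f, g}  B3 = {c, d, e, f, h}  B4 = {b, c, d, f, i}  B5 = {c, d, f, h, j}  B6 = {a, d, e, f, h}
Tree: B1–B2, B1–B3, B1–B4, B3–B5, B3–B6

Yes; width 4.

Checking the three conditions: (i) the bags cover all of {a, b, c, d, e, f, g, h, i, j}; (ii) for each edge, some bag contains both endpoints; (iii) the bags containing any fixed vertex form a subtree. All hold, so the decomposition is valid with width 5 − 1 = 4.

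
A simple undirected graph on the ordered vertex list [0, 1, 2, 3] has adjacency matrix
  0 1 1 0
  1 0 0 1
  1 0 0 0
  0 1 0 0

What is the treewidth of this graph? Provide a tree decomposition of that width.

The largest bag has 2 vertices, giving width 1; this decomposition certifies tw(G) ≤ 1. Since G has at least one edge (e.g. 0–2), it is not an edgeless graph, so tw(G) ≥ 1. Hence tw(G) = 1 exactly.

Treewidth 1.
One such decomposition:
Bags: B1 = {0, 2}  B2 = {0, 1}  B3 = {1, 3}
Tree: B1–B2, B2–B3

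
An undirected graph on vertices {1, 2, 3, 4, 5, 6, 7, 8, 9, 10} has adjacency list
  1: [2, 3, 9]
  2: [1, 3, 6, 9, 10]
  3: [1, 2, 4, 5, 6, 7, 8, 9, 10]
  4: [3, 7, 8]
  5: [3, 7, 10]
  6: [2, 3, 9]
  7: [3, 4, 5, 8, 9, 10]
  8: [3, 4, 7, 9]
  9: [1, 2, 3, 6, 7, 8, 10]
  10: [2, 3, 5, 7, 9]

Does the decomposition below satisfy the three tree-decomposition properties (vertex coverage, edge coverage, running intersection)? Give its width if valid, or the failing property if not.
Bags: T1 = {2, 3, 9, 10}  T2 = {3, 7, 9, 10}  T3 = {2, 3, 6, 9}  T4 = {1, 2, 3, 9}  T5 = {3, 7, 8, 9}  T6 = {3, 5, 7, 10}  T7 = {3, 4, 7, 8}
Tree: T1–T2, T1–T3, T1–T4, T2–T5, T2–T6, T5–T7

Checking the three conditions: (i) the bags cover all of {1, 2, 3, 4, 5, 6, 7, 8, 9, 10}; (ii) for each edge, some bag contains both endpoints; (iii) the bags containing any fixed vertex form a subtree. All hold, so the decomposition is valid with width 4 − 1 = 3.

Yes; width 3.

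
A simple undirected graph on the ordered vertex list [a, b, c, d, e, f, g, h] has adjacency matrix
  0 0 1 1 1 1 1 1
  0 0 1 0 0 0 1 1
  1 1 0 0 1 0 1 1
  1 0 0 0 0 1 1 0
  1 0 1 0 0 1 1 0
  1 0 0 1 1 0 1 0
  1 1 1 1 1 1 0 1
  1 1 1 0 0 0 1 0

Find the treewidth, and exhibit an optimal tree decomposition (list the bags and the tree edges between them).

Every bag has size at most 4, so the width is 4 − 1 = 3 and tw(G) ≤ 3. Conversely, {a, c, g, h} is a clique of size 4, and the vertices of any clique must share a bag in every tree decomposition; so some bag has ≥ 4 vertices and tw(G) ≥ 3. Hence tw(G) = 3 exactly.

Treewidth 3.
One optimal decomposition is:
Bags: B1 = {a, c, e, g}  B2 = {a, e, f, g}  B3 = {a, c, g, h}  B4 = {a, d, f, g}  B5 = {b, c, g, h}
Tree: B1–B2, B1–B3, B2–B4, B3–B5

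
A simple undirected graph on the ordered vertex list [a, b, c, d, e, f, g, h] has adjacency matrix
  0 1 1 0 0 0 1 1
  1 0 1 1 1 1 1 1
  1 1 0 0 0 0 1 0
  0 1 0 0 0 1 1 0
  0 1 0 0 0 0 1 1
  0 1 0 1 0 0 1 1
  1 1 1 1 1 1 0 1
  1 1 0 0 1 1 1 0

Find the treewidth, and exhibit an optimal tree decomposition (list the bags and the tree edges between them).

Every bag has size at most 4, so the width is 4 − 1 = 3 and tw(G) ≤ 3. Conversely, {b, d, f, g} is a clique of size 4, and the vertices of any clique must share a bag in every tree decomposition; so some bag has ≥ 4 vertices and tw(G) ≥ 3. Therefore the treewidth is 3.

Treewidth 3.
Bags: B1 = {b, e, g, h}  B2 = {a, b, g, h}  B3 = {a, b, c, g}  B4 = {b, f, g, h}  B5 = {b, d, f, g}
Tree: B1–B2, B2–B3, B1–B4, B4–B5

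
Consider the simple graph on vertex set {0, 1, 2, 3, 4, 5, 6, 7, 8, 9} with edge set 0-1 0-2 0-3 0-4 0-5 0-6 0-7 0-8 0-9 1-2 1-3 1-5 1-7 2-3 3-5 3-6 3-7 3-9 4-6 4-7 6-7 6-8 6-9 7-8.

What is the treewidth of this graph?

3

A width-3 tree decomposition is:
Bags: B1 = {0, 4, 6, 7}  B2 = {0, 3, 6, 7}  B3 = {0, 6, 7, 8}  B4 = {0, 1, 3, 7}  B5 = {0, 3, 6, 9}  B6 = {0, 1, 2, 3}  B7 = {0, 1, 3, 5}
Tree: B1–B2, B2–B3, B2–B4, B2–B5, B4–B6, B6–B7
The largest bag has 4 vertices, giving width 3; this decomposition certifies tw(G) ≤ 3. On the other hand G contains the 4-clique {0, 6, 7, 8}. A clique must lie in a single bag of any decomposition, so no decomposition can have width below 3. Combining the bounds, tw(G) = 3.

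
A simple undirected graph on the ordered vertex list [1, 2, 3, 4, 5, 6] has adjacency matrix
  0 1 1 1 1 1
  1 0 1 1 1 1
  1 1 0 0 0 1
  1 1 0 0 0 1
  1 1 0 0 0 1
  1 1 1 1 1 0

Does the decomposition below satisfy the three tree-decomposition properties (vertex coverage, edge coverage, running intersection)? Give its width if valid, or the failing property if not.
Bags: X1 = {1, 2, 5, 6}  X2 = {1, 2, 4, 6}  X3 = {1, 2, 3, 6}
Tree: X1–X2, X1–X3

Vertex coverage: the bags together contain {1, 2, 3, 4, 5, 6}, the full vertex set. Edge coverage: each edge of G has both endpoints in at least one bag. Running intersection: for every vertex, the bags containing it form a connected subtree. All three properties hold, so this is a valid tree decomposition of width max|bag| − 1 = 3, and hence tw(G) ≤ 3.

Yes; width 3.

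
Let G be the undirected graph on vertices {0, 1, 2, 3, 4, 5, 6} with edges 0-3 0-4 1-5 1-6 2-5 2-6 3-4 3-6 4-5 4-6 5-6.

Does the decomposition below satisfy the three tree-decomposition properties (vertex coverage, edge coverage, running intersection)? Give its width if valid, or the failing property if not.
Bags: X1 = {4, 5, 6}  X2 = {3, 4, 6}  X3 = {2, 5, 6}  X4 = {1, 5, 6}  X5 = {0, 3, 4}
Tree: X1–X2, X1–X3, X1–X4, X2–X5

Yes; width 2.

Vertex coverage: the bags together contain {0, 1, 2, 3, 4, 5, 6}, the full vertex set. Edge coverage: each edge of G has both endpoints in at least one bag. Running intersection: for every vertex, the bags containing it form a connected subtree. All three properties hold, so this is a valid tree decomposition of width max|bag| − 1 = 2, and hence tw(G) ≤ 2.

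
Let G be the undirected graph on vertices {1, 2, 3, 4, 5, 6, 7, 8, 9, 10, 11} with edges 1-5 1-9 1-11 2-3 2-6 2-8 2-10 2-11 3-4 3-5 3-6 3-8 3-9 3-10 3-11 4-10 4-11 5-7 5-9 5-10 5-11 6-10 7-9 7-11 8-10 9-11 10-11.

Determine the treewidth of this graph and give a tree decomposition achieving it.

Treewidth 3.
One such decomposition:
Bags: B1 = {3, 5, 10, 11}  B2 = {3, 5, 9, 11}  B3 = {5, 7, 9, 11}  B4 = {2, 3, 10, 11}  B5 = {2, 3, 8, 10}  B6 = {3, 4, 10, 11}  B7 = {2, 3, 6, 10}  B8 = {1, 5, 9, 11}
Tree: B1–B2, B2–B3, B1–B4, B4–B5, B4–B6, B5–B7, B3–B8

Every bag has size at most 4, so the width is 4 − 1 = 3 and tw(G) ≤ 3. Conversely, {1, 5, 9, 11} is a clique of size 4, and the vertices of any clique must share a bag in every tree decomposition; so some bag has ≥ 4 vertices and tw(G) ≥ 3. Hence tw(G) = 3 exactly.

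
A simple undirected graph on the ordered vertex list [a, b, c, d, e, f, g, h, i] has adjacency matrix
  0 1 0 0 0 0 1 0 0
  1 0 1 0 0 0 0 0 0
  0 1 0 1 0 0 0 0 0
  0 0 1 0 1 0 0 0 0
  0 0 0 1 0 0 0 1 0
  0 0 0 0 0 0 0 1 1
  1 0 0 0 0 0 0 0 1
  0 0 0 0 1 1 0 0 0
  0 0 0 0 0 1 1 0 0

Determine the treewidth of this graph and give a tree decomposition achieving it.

Every bag has size at most 3, so the width is 3 − 1 = 2 and tw(G) ≤ 2. For the lower bound, G contains the cycle e–h–f–i–g–a–b–c–d–e, so G is not a forest; only forests have treewidth ≤ 1, hence tw(G) ≥ 2. Therefore the treewidth is 2.

Treewidth 2.
One optimal decomposition is:
Bags: B1 = {e, f, h}  B2 = {e, f, i}  B3 = {e, g, i}  B4 = {a, e, g}  B5 = {a, b, e}  B6 = {b, c, e}  B7 = {c, d, e}
Tree: B1–B2, B2–B3, B3–B4, B4–B5, B5–B6, B6–B7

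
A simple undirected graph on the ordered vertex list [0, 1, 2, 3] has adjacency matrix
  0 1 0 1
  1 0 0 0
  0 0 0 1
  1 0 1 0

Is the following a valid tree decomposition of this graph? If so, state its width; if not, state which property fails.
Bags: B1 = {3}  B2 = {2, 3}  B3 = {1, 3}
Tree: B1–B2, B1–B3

A tree decomposition must satisfy three properties: every vertex lies in some bag; for every edge, both endpoints lie together in some bag; and for every vertex, the bags containing it form a connected subtree. Here vertex 0 appears in no bag, so the decomposition is invalid.

No — vertex 0 appears in no bag.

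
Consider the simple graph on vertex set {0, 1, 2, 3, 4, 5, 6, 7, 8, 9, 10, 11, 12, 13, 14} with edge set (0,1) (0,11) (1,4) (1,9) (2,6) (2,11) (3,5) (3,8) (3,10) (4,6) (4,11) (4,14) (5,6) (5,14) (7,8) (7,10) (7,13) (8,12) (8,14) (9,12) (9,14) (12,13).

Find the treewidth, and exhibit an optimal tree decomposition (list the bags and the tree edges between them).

The largest bag has 4 vertices, giving width 3; this decomposition certifies tw(G) ≤ 3. For the lower bound: the 4 vertex sets {7,10,13}, {3}, {8}, {5,9,12,14} are disjoint, each induces a connected subgraph, and every pair is joined by at least one edge of G. Contracting each set to a single vertex therefore yields K_{4} as a minor, and since treewidth is minor-monotone, tw(G) ≥ tw(K_{4}) = 3. The upper and lower bounds meet at 3, so that is the treewidth.

Treewidth 3.
One such decomposition:
Bags: B1 = {3, 7, 10, 13}  B2 = {3, 7, 8, 13}  B3 = {3, 8, 12, 13}  B4 = {3, 5, 8, 12}  B5 = {5, 8, 12, 14}  B6 = {5, 9, 12, 14}  B7 = {5, 6, 9, 14}  B8 = {4, 6, 9, 14}  B9 = {1, 4, 6, 9}  B10 = {1, 2, 4, 6}  B11 = {1, 2, 4, 11}  B12 = {0, 1, 2, 11}
Tree: B1–B2, B2–B3, B3–B4, B4–B5, B5–B6, B6–B7, B7–B8, B8–B9, B9–B10, B10–B11, B11–B12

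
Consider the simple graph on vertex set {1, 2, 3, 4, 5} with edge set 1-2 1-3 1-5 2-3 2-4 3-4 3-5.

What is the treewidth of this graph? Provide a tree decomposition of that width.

Each bag holds 3 vertices, so the decomposition has width 2, which upper-bounds the treewidth. For the lower bound, the 3 vertices {1, 2, 3} are pairwise adjacent, and any tree decomposition puts a clique entirely inside one bag — forcing width ≥ 2. Hence tw(G) = 2 exactly.

Treewidth 2.
Bags: B1 = {1, 2, 3}  B2 = {1, 3, 5}  B3 = {2, 3, 4}
Tree: B1–B2, B1–B3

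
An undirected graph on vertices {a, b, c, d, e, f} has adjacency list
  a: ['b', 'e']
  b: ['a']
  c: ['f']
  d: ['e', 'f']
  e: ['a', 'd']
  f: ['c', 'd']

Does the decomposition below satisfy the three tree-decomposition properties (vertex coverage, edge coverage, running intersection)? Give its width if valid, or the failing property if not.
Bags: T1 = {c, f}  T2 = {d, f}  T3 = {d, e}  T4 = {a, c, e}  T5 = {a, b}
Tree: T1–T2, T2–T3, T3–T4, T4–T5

A tree decomposition must satisfy three properties: every vertex lies in some bag; for every edge, both endpoints lie together in some bag; and for every vertex, the bags containing it form a connected subtree. Here bags containing vertex c are not connected in the tree, so the decomposition is invalid.

No — bags containing vertex c are not connected in the tree.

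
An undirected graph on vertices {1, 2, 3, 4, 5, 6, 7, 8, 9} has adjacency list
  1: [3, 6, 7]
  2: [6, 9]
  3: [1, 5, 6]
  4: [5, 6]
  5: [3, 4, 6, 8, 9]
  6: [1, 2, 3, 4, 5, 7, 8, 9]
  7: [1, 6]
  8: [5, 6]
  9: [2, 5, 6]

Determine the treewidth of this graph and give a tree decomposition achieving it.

Treewidth 2.
Bags: B1 = {3, 5, 6}  B2 = {5, 6, 9}  B3 = {4, 5, 6}  B4 = {2, 6, 9}  B5 = {1, 3, 6}  B6 = {1, 6, 7}  B7 = {5, 6, 8}
Tree: B1–B2, B2–B3, B2–B4, B1–B5, B5–B6, B1–B7

The largest bag has 3 vertices, giving width 2; this decomposition certifies tw(G) ≤ 2. Conversely, {1, 3, 6} is a clique of size 3, and the vertices of any clique must share a bag in every tree decomposition; so some bag has ≥ 3 vertices and tw(G) ≥ 2. Therefore the treewidth is 2.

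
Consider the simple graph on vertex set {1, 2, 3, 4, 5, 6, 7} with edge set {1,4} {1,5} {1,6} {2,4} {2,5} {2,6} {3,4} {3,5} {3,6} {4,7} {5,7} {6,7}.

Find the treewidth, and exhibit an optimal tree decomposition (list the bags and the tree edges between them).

Treewidth 3.
One optimal decomposition is:
Bags: B1 = {4, 5, 6, 7}  B2 = {1, 4, 5, 6}  B3 = {3, 4, 5, 6}  B4 = {2, 4, 5, 6}
Tree: B1–B2, B2–B3, B3–B4

The largest bag has 4 vertices, giving width 3; this decomposition certifies tw(G) ≤ 3. For the lower bound: the 4 vertex sets {5,7}, {1,4}, {6}, {3} are disjoint, each induces a connected subgraph, and every pair is joined by at least one edge of G. Contracting each set to a single vertex therefore yields K_{4} as a minor, and since treewidth is minor-monotone, tw(G) ≥ tw(K_{4}) = 3. The upper and lower bounds meet at 3, so that is the treewidth.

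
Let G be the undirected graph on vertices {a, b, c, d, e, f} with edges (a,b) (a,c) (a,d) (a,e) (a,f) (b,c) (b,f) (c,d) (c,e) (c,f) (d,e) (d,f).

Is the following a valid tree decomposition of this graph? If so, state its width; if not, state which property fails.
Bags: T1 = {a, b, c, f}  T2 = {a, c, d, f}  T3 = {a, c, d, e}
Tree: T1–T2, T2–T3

Yes; width 3.

Checking the three conditions: (i) the bags cover all of {a, b, c, d, e, f}; (ii) for each edge, some bag contains both endpoints; (iii) the bags containing any fixed vertex form a subtree. All hold, so the decomposition is valid with width 4 − 1 = 3.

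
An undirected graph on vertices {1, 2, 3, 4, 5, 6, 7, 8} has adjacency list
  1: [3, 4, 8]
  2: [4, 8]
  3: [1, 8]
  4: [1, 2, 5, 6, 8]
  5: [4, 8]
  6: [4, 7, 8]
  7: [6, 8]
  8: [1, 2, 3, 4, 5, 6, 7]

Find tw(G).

2

A width-2 tree decomposition is:
Bags: B1 = {4, 6, 8}  B2 = {1, 4, 8}  B3 = {6, 7, 8}  B4 = {1, 3, 8}  B5 = {4, 5, 8}  B6 = {2, 4, 8}
Tree: B1–B2, B1–B3, B2–B4, B1–B5, B5–B6
The largest bag has 3 vertices, giving width 2; this decomposition certifies tw(G) ≤ 2. Conversely, {1, 3, 8} is a clique of size 3, and the vertices of any clique must share a bag in every tree decomposition; so some bag has ≥ 3 vertices and tw(G) ≥ 2. Therefore the treewidth is 2.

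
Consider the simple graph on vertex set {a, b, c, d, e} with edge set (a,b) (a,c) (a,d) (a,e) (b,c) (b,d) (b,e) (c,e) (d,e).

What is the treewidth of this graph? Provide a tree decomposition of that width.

Every bag has size at most 4, so the width is 4 − 1 = 3 and tw(G) ≤ 3. On the other hand G contains the 4-clique {a, b, d, e}. A clique must lie in a single bag of any decomposition, so no decomposition can have width below 3. The upper and lower bounds meet at 3, so that is the treewidth.

Treewidth 3.
One optimal decomposition is:
Bags: B1 = {a, b, c, e}  B2 = {a, b, d, e}
Tree: B1–B2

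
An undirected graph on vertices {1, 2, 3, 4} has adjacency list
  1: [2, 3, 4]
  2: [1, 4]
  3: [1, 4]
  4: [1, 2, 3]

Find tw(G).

A width-2 tree decomposition is:
Bags: B1 = {1, 2, 4}  B2 = {1, 3, 4}
Tree: B1–B2
Each bag holds 3 vertices, so the decomposition has width 2, which upper-bounds the treewidth. Conversely, {1, 2, 4} is a clique of size 3, and the vertices of any clique must share a bag in every tree decomposition; so some bag has ≥ 3 vertices and tw(G) ≥ 2. Therefore the treewidth is 2.

2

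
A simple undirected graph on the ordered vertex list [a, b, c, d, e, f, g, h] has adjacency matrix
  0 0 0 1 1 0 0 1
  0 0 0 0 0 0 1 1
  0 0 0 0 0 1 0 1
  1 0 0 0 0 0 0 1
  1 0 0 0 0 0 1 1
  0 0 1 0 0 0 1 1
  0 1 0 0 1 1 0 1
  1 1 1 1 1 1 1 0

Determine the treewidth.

A width-2 tree decomposition is:
Bags: B1 = {f, g, h}  B2 = {e, g, h}  B3 = {a, e, h}  B4 = {a, d, h}  B5 = {b, g, h}  B6 = {c, f, h}
Tree: B1–B2, B2–B3, B3–B4, B2–B5, B1–B6
Every bag has size at most 3, so the width is 3 − 1 = 2 and tw(G) ≤ 2. Conversely, {a, d, h} is a clique of size 3, and the vertices of any clique must share a bag in every tree decomposition; so some bag has ≥ 3 vertices and tw(G) ≥ 2. Combining the bounds, tw(G) = 2.

2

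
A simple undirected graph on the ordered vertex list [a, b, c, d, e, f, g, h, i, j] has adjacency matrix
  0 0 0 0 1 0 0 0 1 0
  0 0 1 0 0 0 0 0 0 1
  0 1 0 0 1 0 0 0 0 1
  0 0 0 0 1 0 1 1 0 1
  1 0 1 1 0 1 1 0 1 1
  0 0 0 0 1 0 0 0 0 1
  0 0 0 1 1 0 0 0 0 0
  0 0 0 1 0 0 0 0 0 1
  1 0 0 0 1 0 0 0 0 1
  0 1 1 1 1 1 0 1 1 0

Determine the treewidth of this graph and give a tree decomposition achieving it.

Treewidth 2.
One optimal decomposition is:
Bags: B1 = {e, i, j}  B2 = {d, e, j}  B3 = {d, e, g}  B4 = {c, e, j}  B5 = {a, e, i}  B6 = {d, h, j}  B7 = {b, c, j}  B8 = {e, f, j}
Tree: B1–B2, B2–B3, B2–B4, B1–B5, B2–B6, B4–B7, B2–B8

The largest bag has 3 vertices, giving width 2; this decomposition certifies tw(G) ≤ 2. For the lower bound, the 3 vertices {d, e, g} are pairwise adjacent, and any tree decomposition puts a clique entirely inside one bag — forcing width ≥ 2. Combining the bounds, tw(G) = 2.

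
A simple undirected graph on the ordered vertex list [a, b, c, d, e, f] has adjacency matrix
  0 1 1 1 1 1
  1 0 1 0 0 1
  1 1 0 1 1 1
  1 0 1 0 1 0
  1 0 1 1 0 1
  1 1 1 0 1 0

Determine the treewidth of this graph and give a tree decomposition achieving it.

The largest bag has 4 vertices, giving width 3; this decomposition certifies tw(G) ≤ 3. On the other hand G contains the 4-clique {a, c, d, e}. A clique must lie in a single bag of any decomposition, so no decomposition can have width below 3. Hence tw(G) = 3 exactly.

Treewidth 3.
One optimal decomposition is:
Bags: B1 = {a, b, c, f}  B2 = {a, c, e, f}  B3 = {a, c, d, e}
Tree: B1–B2, B2–B3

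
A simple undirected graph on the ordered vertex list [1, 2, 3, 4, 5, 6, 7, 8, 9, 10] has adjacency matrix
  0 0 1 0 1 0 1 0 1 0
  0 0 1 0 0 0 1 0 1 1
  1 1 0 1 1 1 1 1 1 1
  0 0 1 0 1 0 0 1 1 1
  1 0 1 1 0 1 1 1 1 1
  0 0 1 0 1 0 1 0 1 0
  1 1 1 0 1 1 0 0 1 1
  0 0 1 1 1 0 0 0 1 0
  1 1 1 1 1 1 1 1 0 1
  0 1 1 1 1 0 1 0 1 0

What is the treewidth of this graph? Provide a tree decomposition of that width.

Treewidth 4.
One optimal decomposition is:
Bags: B1 = {3, 5, 7, 9, 10}  B2 = {2, 3, 7, 9, 10}  B3 = {3, 4, 5, 9, 10}  B4 = {3, 4, 5, 8, 9}  B5 = {1, 3, 5, 7, 9}  B6 = {3, 5, 6, 7, 9}
Tree: B1–B2, B1–B3, B3–B4, B1–B5, B5–B6

The largest bag has 5 vertices, giving width 4; this decomposition certifies tw(G) ≤ 4. For the lower bound, the 5 vertices {2, 3, 7, 9, 10} are pairwise adjacent, and any tree decomposition puts a clique entirely inside one bag — forcing width ≥ 4. The upper and lower bounds meet at 4, so that is the treewidth.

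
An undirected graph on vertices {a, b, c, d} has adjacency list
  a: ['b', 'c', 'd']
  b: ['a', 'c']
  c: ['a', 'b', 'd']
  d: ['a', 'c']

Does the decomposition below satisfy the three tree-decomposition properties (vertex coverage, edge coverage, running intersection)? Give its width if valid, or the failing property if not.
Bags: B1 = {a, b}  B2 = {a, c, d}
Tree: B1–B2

A tree decomposition must satisfy three properties: every vertex lies in some bag; for every edge, both endpoints lie together in some bag; and for every vertex, the bags containing it form a connected subtree. Here edge (c,b) lies in no bag, so the decomposition is invalid.

No — edge (c,b) lies in no bag.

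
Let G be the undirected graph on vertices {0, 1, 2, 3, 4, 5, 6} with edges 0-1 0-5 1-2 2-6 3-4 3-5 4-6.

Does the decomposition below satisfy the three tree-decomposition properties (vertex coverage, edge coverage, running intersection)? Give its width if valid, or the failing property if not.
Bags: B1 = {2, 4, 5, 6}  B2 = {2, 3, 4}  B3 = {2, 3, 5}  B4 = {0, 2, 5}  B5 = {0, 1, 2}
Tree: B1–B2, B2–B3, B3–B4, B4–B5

No — bags containing vertex 5 are not connected in the tree.

A tree decomposition must satisfy three properties: every vertex lies in some bag; for every edge, both endpoints lie together in some bag; and for every vertex, the bags containing it form a connected subtree. Here bags containing vertex 5 are not connected in the tree, so the decomposition is invalid.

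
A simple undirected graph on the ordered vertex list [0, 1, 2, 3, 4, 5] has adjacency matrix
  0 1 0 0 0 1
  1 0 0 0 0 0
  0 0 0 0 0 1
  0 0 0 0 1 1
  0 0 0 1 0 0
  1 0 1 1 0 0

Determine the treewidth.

1

A width-1 tree decomposition is:
Bags: B1 = {2, 5}  B2 = {3, 5}  B3 = {3, 4}  B4 = {0, 5}  B5 = {0, 1}
Tree: B1–B2, B2–B3, B1–B4, B4–B5
Each bag holds 2 vertices, so the decomposition has width 1, which upper-bounds the treewidth. Any graph with an edge has treewidth ≥ 1, and G has the edge 2–5. Hence tw(G) = 1 exactly.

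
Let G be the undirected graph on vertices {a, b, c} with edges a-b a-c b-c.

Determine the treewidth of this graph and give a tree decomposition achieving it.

Treewidth 2.
One optimal decomposition is:
Bags: B1 = {a, b, c}
Tree: (single bag)

A single bag containing all 3 vertices is trivially a valid decomposition of width 2. On the other hand G contains the 3-clique {a, b, c}. A clique must lie in a single bag of any decomposition, so no decomposition can have width below 2. Combining the bounds, tw(G) = 2.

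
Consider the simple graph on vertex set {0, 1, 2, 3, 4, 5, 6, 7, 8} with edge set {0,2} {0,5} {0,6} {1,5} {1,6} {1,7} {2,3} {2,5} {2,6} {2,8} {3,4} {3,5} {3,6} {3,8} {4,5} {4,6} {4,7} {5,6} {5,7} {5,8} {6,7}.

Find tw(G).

3

A width-3 tree decomposition is:
Bags: B1 = {4, 5, 6, 7}  B2 = {3, 4, 5, 6}  B3 = {2, 3, 5, 6}  B4 = {1, 5, 6, 7}  B5 = {0, 2, 5, 6}  B6 = {2, 3, 5, 8}
Tree: B1–B2, B2–B3, B1–B4, B3–B5, B3–B6
The largest bag has 4 vertices, giving width 3; this decomposition certifies tw(G) ≤ 3. Conversely, {2, 3, 5, 8} is a clique of size 4, and the vertices of any clique must share a bag in every tree decomposition; so some bag has ≥ 4 vertices and tw(G) ≥ 3. The upper and lower bounds meet at 3, so that is the treewidth.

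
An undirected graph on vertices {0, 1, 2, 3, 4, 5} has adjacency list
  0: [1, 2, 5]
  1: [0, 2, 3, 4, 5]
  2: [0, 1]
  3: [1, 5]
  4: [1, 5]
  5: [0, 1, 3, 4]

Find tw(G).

2

A width-2 tree decomposition is:
Bags: B1 = {0, 1, 2}  B2 = {0, 1, 5}  B3 = {1, 4, 5}  B4 = {1, 3, 5}
Tree: B1–B2, B2–B3, B2–B4
Each bag holds 3 vertices, so the decomposition has width 2, which upper-bounds the treewidth. On the other hand G contains the 3-clique {0, 1, 2}. A clique must lie in a single bag of any decomposition, so no decomposition can have width below 2. Combining the bounds, tw(G) = 2.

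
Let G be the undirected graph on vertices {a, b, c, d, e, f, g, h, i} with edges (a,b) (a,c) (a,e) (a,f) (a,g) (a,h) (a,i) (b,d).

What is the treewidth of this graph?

A width-1 tree decomposition is:
Bags: B1 = {a, b}  B2 = {b, d}  B3 = {a, f}  B4 = {a, i}  B5 = {a, c}  B6 = {a, h}  B7 = {a, g}  B8 = {a, e}
Tree: B1–B2, B1–B3, B1–B4, B4–B5, B1–B6, B3–B7, B6–B8
Each bag holds 2 vertices, so the decomposition has width 1, which upper-bounds the treewidth. Any graph with an edge has treewidth ≥ 1, and G has the edge a–b. The upper and lower bounds meet at 1, so that is the treewidth.

1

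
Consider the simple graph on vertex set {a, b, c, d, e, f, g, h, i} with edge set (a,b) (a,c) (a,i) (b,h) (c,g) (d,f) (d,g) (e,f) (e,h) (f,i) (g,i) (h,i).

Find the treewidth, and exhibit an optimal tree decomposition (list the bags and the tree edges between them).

The largest bag has 4 vertices, giving width 3; this decomposition certifies tw(G) ≤ 3. For the lower bound: the 4 vertex sets {d,e,f}, {h}, {i}, {a,b,c,g} are disjoint, each induces a connected subgraph, and every pair is joined by at least one edge of G. Contracting each set to a single vertex therefore yields K_{4} as a minor, and since treewidth is minor-monotone, tw(G) ≥ tw(K_{4}) = 3. The upper and lower bounds meet at 3, so that is the treewidth.

Treewidth 3.
One optimal decomposition is:
Bags: B1 = {d, e, f, h}  B2 = {d, f, h, i}  B3 = {d, g, h, i}  B4 = {b, g, h, i}  B5 = {a, b, g, i}  B6 = {a, b, c, g}
Tree: B1–B2, B2–B3, B3–B4, B4–B5, B5–B6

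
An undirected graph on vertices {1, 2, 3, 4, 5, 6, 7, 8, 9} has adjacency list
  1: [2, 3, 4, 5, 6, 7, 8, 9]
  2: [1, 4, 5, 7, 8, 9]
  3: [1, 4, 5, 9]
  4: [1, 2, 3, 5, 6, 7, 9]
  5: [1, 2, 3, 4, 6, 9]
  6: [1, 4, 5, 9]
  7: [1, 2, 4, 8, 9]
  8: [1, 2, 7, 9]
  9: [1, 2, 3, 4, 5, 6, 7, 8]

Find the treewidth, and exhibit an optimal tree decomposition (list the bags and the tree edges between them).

Treewidth 4.
One optimal decomposition is:
Bags: B1 = {1, 2, 4, 5, 9}  B2 = {1, 2, 4, 7, 9}  B3 = {1, 3, 4, 5, 9}  B4 = {1, 4, 5, 6, 9}  B5 = {1, 2, 7, 8, 9}
Tree: B1–B2, B1–B3, B3–B4, B2–B5

Every bag has size at most 5, so the width is 5 − 1 = 4 and tw(G) ≤ 4. Conversely, {1, 2, 7, 8, 9} is a clique of size 5, and the vertices of any clique must share a bag in every tree decomposition; so some bag has ≥ 5 vertices and tw(G) ≥ 4. Hence tw(G) = 4 exactly.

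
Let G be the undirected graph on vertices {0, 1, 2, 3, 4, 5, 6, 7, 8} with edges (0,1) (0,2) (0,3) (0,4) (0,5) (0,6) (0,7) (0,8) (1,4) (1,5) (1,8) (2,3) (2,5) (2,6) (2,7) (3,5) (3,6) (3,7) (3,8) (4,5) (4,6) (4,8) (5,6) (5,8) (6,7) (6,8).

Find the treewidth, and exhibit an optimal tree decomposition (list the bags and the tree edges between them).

Treewidth 4.
One such decomposition:
Bags: B1 = {0, 3, 5, 6, 8}  B2 = {0, 4, 5, 6, 8}  B3 = {0, 2, 3, 5, 6}  B4 = {0, 1, 4, 5, 8}  B5 = {0, 2, 3, 6, 7}
Tree: B1–B2, B1–B3, B2–B4, B3–B5

Each bag holds 5 vertices, so the decomposition has width 4, which upper-bounds the treewidth. On the other hand G contains the 5-clique {0, 1, 4, 5, 8}. A clique must lie in a single bag of any decomposition, so no decomposition can have width below 4. Therefore the treewidth is 4.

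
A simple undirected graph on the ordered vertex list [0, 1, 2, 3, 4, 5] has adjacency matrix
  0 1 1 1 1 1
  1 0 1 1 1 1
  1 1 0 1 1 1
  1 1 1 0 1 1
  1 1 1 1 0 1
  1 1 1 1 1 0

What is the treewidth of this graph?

5

A width-5 tree decomposition is:
Bags: B1 = {0, 1, 2, 3, 4, 5}
Tree: (single bag)
With just one bag of size 6, the width is 6 − 1 = 5, so tw(G) ≤ 5. For the lower bound, the 6 vertices {0, 1, 2, 3, 4, 5} are pairwise adjacent, and any tree decomposition puts a clique entirely inside one bag — forcing width ≥ 5. Combining the bounds, tw(G) = 5.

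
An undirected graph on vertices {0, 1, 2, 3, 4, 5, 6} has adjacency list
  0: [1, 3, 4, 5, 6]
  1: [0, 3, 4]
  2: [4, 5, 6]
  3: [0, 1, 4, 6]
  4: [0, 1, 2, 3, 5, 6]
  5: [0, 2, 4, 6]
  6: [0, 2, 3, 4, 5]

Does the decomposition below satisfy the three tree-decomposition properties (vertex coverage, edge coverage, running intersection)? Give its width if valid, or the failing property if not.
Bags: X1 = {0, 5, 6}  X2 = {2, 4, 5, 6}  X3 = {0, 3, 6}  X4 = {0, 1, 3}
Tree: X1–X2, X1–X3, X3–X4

A tree decomposition must satisfy three properties: every vertex lies in some bag; for every edge, both endpoints lie together in some bag; and for every vertex, the bags containing it form a connected subtree. Here edge (4,0) lies in no bag, so the decomposition is invalid.

No — edge (4,0) lies in no bag.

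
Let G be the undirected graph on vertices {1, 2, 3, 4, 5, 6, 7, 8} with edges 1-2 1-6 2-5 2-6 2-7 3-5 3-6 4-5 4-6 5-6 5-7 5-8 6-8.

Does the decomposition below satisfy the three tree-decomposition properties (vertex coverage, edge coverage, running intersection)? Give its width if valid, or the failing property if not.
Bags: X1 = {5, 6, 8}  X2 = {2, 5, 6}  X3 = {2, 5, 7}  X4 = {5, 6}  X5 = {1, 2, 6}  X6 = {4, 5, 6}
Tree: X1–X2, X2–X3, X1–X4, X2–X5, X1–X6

A tree decomposition must satisfy three properties: every vertex lies in some bag; for every edge, both endpoints lie together in some bag; and for every vertex, the bags containing it form a connected subtree. Here vertex 3 appears in no bag, so the decomposition is invalid.

No — vertex 3 appears in no bag.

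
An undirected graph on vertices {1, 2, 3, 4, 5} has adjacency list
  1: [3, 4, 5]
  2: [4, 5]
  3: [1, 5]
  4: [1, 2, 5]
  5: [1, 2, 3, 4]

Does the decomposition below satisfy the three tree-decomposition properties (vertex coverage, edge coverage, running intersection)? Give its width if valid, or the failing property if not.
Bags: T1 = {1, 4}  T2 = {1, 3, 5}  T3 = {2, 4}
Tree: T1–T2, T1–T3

No — edge (5,4) lies in no bag.

A tree decomposition must satisfy three properties: every vertex lies in some bag; for every edge, both endpoints lie together in some bag; and for every vertex, the bags containing it form a connected subtree. Here edge (5,4) lies in no bag, so the decomposition is invalid.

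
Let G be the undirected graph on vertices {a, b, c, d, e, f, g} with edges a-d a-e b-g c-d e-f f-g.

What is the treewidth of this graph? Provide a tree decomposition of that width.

Each bag holds 2 vertices, so the decomposition has width 1, which upper-bounds the treewidth. G has an edge, so its treewidth is at least 1. The upper and lower bounds meet at 1, so that is the treewidth.

Treewidth 1.
One optimal decomposition is:
Bags: B1 = {b, g}  B2 = {f, g}  B3 = {e, f}  B4 = {a, e}  B5 = {a, d}  B6 = {c, d}
Tree: B1–B2, B2–B3, B3–B4, B4–B5, B5–B6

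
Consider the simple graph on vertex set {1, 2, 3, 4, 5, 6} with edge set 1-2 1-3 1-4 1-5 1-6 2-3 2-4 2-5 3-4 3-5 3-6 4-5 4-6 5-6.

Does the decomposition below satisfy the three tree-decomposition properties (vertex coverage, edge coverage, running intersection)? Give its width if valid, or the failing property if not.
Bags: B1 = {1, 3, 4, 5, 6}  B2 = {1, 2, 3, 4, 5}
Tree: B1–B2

Checking the three conditions: (i) the bags cover all of {1, 2, 3, 4, 5, 6}; (ii) for each edge, some bag contains both endpoints; (iii) the bags containing any fixed vertex form a subtree. All hold, so the decomposition is valid with width 5 − 1 = 4.

Yes; width 4.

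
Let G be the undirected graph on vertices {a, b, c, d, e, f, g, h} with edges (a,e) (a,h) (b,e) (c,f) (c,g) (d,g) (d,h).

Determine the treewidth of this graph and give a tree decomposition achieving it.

Every bag has size at most 2, so the width is 2 − 1 = 1 and tw(G) ≤ 1. Any graph with an edge has treewidth ≥ 1, and G has the edge f–c. Combining the bounds, tw(G) = 1.

Treewidth 1.
One such decomposition:
Bags: B1 = {c, f}  B2 = {c, g}  B3 = {d, g}  B4 = {d, h}  B5 = {a, h}  B6 = {a, e}  B7 = {b, e}
Tree: B1–B2, B2–B3, B3–B4, B4–B5, B5–B6, B6–B7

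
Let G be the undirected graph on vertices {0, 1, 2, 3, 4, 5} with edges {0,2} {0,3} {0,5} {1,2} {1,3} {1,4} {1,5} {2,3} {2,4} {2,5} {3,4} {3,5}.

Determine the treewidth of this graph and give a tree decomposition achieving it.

Every bag has size at most 4, so the width is 4 − 1 = 3 and tw(G) ≤ 3. For the lower bound, the 4 vertices {0, 2, 3, 5} are pairwise adjacent, and any tree decomposition puts a clique entirely inside one bag — forcing width ≥ 3. Hence tw(G) = 3 exactly.

Treewidth 3.
One optimal decomposition is:
Bags: B1 = {1, 2, 3, 5}  B2 = {1, 2, 3, 4}  B3 = {0, 2, 3, 5}
Tree: B1–B2, B1–B3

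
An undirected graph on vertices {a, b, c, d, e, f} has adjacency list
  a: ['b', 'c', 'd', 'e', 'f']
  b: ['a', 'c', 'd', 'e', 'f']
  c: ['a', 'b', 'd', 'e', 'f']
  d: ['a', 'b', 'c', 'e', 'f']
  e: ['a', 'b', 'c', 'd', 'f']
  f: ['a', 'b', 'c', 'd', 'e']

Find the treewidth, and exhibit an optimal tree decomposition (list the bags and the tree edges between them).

Treewidth 5.
Bags: B1 = {a, b, c, d, e, f}
Tree: (single bag)

With just one bag of size 6, the width is 6 − 1 = 5, so tw(G) ≤ 5. For the lower bound, the 6 vertices {a, b, c, d, e, f} are pairwise adjacent, and any tree decomposition puts a clique entirely inside one bag — forcing width ≥ 5. Hence tw(G) = 5 exactly.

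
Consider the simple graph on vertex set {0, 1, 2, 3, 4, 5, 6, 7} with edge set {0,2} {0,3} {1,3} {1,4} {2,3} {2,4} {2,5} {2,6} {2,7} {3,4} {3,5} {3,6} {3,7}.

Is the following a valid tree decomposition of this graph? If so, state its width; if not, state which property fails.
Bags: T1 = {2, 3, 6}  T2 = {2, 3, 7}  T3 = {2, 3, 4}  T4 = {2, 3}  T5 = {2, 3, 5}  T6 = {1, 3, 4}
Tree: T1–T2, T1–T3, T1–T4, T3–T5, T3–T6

No — vertex 0 appears in no bag.

A tree decomposition must satisfy three properties: every vertex lies in some bag; for every edge, both endpoints lie together in some bag; and for every vertex, the bags containing it form a connected subtree. Here vertex 0 appears in no bag, so the decomposition is invalid.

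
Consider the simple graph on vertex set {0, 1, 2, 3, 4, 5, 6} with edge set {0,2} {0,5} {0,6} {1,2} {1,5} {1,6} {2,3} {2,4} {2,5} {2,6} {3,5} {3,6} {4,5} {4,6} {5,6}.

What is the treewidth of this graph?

3

A width-3 tree decomposition is:
Bags: B1 = {2, 3, 5, 6}  B2 = {0, 2, 5, 6}  B3 = {2, 4, 5, 6}  B4 = {1, 2, 5, 6}
Tree: B1–B2, B2–B3, B3–B4
Every bag has size at most 4, so the width is 4 − 1 = 3 and tw(G) ≤ 3. For the lower bound, the 4 vertices {0, 2, 5, 6} are pairwise adjacent, and any tree decomposition puts a clique entirely inside one bag — forcing width ≥ 3. Therefore the treewidth is 3.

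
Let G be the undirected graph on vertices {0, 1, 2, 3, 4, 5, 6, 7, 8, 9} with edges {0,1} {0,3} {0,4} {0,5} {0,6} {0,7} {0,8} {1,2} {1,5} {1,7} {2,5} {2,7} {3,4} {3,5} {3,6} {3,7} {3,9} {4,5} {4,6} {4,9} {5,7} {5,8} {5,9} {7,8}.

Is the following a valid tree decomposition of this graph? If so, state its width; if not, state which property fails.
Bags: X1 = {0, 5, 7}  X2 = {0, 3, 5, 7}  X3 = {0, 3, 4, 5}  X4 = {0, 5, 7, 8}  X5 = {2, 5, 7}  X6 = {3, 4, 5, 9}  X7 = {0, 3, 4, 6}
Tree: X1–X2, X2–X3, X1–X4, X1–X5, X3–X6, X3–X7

A tree decomposition must satisfy three properties: every vertex lies in some bag; for every edge, both endpoints lie together in some bag; and for every vertex, the bags containing it form a connected subtree. Here vertex 1 appears in no bag, so the decomposition is invalid.

No — vertex 1 appears in no bag.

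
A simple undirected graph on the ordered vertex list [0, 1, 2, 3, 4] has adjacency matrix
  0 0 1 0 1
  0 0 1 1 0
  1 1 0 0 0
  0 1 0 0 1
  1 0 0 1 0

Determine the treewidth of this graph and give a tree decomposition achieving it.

Treewidth 2.
Bags: B1 = {0, 2, 4}  B2 = {1, 2, 4}  B3 = {1, 3, 4}
Tree: B1–B2, B2–B3

The largest bag has 3 vertices, giving width 2; this decomposition certifies tw(G) ≤ 2. Since 4–0–2–1–3–4 is a cycle in G, G is not acyclic. Forests are exactly the graphs of treewidth ≤ 1, so tw(G) ≥ 2. Combining the bounds, tw(G) = 2.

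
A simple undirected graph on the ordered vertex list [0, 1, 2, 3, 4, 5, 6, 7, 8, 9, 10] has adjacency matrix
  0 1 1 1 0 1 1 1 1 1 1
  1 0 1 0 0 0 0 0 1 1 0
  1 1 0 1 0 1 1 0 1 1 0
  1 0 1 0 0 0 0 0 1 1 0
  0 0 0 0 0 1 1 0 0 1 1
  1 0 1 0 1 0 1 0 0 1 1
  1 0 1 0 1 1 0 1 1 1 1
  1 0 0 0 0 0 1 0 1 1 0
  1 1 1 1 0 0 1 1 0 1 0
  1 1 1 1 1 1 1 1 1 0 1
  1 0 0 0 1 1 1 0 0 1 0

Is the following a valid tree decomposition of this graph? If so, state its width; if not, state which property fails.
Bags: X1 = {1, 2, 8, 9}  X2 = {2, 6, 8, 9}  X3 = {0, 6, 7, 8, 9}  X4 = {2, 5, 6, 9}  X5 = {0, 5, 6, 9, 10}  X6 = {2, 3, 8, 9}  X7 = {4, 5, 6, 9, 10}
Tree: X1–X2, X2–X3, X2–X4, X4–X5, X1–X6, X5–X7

No — edge (1,0) lies in no bag.

A tree decomposition must satisfy three properties: every vertex lies in some bag; for every edge, both endpoints lie together in some bag; and for every vertex, the bags containing it form a connected subtree. Here edge (1,0) lies in no bag, so the decomposition is invalid.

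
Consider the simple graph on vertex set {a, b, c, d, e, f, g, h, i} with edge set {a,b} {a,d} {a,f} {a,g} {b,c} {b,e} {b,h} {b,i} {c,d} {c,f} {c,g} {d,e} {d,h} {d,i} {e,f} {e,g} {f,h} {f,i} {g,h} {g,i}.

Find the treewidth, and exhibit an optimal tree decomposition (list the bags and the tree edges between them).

The largest bag has 5 vertices, giving width 4; this decomposition certifies tw(G) ≤ 4. For the lower bound: the 5 vertex sets {d,h}, {a,g}, {b,i}, {f}, {e} are disjoint, each induces a connected subgraph, and every pair is joined by at least one edge of G. Contracting each set to a single vertex therefore yields K_{5} as a minor, and since treewidth is minor-monotone, tw(G) ≥ tw(K_{5}) = 4. Hence tw(G) = 4 exactly.

Treewidth 4.
Bags: B1 = {b, d, f, g, h}  B2 = {a, b, d, f, g}  B3 = {b, d, f, g, i}  B4 = {b, d, e, f, g}  B5 = {b, c, d, f, g}
Tree: B1–B2, B2–B3, B3–B4, B4–B5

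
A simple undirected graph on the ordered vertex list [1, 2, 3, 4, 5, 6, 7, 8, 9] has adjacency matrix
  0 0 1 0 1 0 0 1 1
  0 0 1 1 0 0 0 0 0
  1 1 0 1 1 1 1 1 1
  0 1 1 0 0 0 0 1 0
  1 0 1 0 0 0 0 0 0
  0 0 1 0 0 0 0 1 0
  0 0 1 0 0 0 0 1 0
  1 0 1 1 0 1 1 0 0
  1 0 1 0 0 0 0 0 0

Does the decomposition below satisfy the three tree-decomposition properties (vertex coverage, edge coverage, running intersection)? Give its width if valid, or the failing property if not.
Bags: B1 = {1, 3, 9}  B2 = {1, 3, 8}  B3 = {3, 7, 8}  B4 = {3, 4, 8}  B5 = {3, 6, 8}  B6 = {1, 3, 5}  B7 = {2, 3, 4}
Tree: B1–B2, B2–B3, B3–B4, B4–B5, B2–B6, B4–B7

Every vertex of G appears in some bag (union = {1, 2, 3, 4, 5, 6, 7, 8, 9}); every edge is covered by a bag; and for each vertex v the set of bags containing v is connected in the bag tree. The decomposition is therefore valid. The largest bag has 3 vertices, so the width is 2.

Yes; width 2.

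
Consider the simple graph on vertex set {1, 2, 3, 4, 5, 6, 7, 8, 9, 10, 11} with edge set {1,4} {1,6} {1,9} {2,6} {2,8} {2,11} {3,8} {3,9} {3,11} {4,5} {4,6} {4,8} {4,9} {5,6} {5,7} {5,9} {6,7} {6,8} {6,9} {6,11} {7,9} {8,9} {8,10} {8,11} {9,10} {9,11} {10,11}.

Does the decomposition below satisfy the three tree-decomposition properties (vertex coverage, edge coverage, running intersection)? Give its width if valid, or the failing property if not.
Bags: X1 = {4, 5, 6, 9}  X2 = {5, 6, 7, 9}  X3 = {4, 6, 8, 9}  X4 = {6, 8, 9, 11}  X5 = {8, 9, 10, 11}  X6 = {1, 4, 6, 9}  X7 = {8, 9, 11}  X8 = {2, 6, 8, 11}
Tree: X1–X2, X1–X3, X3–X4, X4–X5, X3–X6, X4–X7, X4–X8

A tree decomposition must satisfy three properties: every vertex lies in some bag; for every edge, both endpoints lie together in some bag; and for every vertex, the bags containing it form a connected subtree. Here vertex 3 appears in no bag, so the decomposition is invalid.

No — vertex 3 appears in no bag.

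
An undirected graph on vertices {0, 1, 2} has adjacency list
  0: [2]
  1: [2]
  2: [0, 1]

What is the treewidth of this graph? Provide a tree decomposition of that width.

Treewidth 1.
One such decomposition:
Bags: B1 = {1, 2}  B2 = {0, 2}
Tree: B1–B2

Every bag has size at most 2, so the width is 2 − 1 = 1 and tw(G) ≤ 1. Since G has at least one edge (e.g. 2–1), it is not an edgeless graph, so tw(G) ≥ 1. Hence tw(G) = 1 exactly.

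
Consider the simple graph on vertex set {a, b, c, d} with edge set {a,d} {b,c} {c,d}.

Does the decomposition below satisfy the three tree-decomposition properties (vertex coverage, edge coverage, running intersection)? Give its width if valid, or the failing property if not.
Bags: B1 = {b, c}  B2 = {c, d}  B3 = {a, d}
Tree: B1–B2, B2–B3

Yes; width 1.

Every vertex of G appears in some bag (union = {a, b, c, d}); every edge is covered by a bag; and for each vertex v the set of bags containing v is connected in the bag tree. The decomposition is therefore valid. The largest bag has 2 vertices, so the width is 1.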